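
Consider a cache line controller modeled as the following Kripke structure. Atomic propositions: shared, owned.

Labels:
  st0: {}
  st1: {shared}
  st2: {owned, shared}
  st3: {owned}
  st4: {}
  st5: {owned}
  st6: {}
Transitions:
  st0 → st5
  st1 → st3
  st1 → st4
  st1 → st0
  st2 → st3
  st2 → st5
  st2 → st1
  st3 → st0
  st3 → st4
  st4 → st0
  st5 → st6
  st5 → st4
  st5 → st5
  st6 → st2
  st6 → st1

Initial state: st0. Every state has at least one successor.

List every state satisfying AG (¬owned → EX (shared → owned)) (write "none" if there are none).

States satisfying ¬owned → EX (shared → owned): {st0, st1, st2, st3, st4, st5, st6}.
States satisfying AG (¬owned → EX (shared → owned)): {st0, st1, st2, st3, st4, st5, st6}.

{st0, st1, st2, st3, st4, st5, st6}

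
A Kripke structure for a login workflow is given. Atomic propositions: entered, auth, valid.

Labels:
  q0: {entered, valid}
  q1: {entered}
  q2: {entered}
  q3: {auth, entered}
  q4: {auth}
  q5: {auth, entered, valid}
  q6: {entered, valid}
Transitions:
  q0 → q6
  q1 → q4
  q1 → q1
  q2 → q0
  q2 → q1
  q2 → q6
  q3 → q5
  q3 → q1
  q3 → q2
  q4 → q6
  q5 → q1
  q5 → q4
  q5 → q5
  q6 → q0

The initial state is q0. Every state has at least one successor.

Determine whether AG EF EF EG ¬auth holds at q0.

States satisfying EF EF EG ¬auth: {q0, q1, q2, q3, q4, q5, q6}.
States satisfying AG EF EF EG ¬auth: {q0, q1, q2, q3, q4, q5, q6}.
Every state reachable from q0 satisfies EF EF EG ¬auth.
q0 ∈ Sat(AG EF EF EG ¬auth).

Satisfied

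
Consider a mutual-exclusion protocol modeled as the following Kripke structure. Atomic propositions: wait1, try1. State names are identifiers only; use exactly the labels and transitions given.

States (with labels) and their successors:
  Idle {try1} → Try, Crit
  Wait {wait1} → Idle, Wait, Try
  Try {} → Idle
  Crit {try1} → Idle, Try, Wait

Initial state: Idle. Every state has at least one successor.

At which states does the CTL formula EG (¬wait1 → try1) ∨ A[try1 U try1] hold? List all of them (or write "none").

States satisfying ¬wait1 → try1: {Idle, Wait, Crit}.
States satisfying EG (¬wait1 → try1): {Idle, Wait, Crit}.
States satisfying try1: {Idle, Crit}.
States satisfying A[try1 U try1]: {Idle, Crit}.
States satisfying EG (¬wait1 → try1) ∨ A[try1 U try1]: {Idle, Wait, Crit}.

{Idle, Wait, Crit}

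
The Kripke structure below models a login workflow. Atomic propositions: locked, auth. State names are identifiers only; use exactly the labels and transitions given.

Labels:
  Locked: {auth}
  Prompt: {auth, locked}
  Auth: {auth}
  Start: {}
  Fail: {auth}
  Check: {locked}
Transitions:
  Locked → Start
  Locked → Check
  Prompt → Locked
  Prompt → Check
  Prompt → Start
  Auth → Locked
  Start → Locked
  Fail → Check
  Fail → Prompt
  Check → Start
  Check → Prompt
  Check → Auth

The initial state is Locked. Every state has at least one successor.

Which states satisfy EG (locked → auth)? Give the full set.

States satisfying locked → auth: {Locked, Prompt, Auth, Start, Fail}.
States satisfying EG (locked → auth): {Locked, Prompt, Auth, Start, Fail}.

{Locked, Prompt, Auth, Start, Fail}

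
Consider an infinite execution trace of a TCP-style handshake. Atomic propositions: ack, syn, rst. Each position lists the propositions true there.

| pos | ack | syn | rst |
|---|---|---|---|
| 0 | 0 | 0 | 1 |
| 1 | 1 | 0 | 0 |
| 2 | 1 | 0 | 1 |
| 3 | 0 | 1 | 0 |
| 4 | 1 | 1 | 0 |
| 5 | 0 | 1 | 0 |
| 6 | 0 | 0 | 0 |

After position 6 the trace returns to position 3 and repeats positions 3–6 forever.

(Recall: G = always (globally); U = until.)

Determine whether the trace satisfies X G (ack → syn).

Violated

The position after 0 is 1; G (ack → syn) is false there.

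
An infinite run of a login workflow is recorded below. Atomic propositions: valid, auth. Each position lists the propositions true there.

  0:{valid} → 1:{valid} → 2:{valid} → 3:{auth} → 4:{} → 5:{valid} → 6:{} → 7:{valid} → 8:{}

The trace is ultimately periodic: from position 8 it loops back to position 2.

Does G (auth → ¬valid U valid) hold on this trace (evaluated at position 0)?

auth → ¬valid U valid holds at every position 0..8, and those are all positions ever visited, so G (auth → ¬valid U valid) holds.
Positions where auth holds: 3.
Check ¬valid U valid at each: 3→ok.

Satisfied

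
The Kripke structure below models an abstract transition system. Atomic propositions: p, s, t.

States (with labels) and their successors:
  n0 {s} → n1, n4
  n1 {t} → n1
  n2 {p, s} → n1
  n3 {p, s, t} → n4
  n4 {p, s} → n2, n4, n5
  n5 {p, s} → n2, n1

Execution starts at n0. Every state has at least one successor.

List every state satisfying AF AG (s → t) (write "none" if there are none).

States satisfying AG (s → t): {n1}.
States satisfying AF AG (s → t): {n1, n2, n5}.

{n1, n2, n5}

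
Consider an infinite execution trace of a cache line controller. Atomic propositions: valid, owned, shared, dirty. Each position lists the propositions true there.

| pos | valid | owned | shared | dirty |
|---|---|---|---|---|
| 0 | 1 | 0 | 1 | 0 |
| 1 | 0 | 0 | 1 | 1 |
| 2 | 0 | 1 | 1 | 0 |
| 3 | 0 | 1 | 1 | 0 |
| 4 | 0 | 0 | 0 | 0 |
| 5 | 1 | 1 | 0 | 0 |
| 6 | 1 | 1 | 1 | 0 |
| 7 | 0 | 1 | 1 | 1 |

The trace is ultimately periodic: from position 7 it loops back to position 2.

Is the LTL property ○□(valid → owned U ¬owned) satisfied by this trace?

Holds

The position after 0 is 1; □(valid → owned U ¬owned) is true there.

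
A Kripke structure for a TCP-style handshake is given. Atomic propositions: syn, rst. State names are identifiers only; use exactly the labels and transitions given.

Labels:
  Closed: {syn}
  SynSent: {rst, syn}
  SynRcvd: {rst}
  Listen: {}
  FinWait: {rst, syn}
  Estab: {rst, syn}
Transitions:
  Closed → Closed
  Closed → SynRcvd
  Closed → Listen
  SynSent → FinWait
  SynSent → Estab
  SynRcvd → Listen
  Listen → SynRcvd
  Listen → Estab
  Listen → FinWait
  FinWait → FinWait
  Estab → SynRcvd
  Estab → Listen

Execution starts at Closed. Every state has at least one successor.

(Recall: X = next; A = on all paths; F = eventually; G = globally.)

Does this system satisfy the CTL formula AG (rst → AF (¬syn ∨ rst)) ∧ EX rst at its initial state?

Holds

States satisfying rst → AF (¬syn ∨ rst): {Closed, SynSent, SynRcvd, Listen, FinWait, Estab}.
States satisfying AG (rst → AF (¬syn ∨ rst)): {Closed, SynSent, SynRcvd, Listen, FinWait, Estab}.
States satisfying rst: {SynSent, SynRcvd, FinWait, Estab}.
States satisfying EX rst: {Closed, SynSent, Listen, FinWait, Estab}.
States satisfying AG (rst → AF (¬syn ∨ rst)) ∧ EX rst: {Closed, SynSent, Listen, FinWait, Estab}.
Closed ∈ Sat(AG (rst → AF (¬syn ∨ rst)) ∧ EX rst).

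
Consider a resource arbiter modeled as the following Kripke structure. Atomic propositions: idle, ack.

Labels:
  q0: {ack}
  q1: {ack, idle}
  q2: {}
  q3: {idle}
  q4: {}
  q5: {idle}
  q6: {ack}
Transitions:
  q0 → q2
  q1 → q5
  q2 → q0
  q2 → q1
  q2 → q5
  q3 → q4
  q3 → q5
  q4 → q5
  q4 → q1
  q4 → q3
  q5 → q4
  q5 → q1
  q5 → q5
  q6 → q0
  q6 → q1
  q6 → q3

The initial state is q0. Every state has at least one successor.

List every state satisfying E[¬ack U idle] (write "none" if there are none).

States satisfying ¬ack: {q2, q3, q4, q5}.
States satisfying idle: {q1, q3, q5}.
States satisfying E[¬ack U idle]: {q1, q2, q3, q4, q5}.

{q1, q2, q3, q4, q5}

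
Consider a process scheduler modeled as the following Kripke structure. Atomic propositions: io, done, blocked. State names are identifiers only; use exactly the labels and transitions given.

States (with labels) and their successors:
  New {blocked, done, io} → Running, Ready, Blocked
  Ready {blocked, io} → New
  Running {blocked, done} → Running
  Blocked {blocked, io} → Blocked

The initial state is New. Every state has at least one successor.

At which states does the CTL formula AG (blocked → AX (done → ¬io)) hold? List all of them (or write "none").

{Running, Blocked}

States satisfying blocked → AX (done → ¬io): {New, Running, Blocked}.
States satisfying AG (blocked → AX (done → ¬io)): {Running, Blocked}.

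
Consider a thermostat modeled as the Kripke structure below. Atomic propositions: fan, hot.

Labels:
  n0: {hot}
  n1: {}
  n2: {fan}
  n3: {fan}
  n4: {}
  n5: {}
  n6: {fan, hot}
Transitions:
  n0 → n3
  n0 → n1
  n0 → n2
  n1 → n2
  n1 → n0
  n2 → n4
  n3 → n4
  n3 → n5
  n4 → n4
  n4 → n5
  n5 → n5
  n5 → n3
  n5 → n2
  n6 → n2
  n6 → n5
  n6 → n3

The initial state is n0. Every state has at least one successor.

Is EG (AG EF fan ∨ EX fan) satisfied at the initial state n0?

States satisfying AG EF fan ∨ EX fan: {n0, n1, n2, n3, n4, n5, n6}.
States satisfying EG (AG EF fan ∨ EX fan): {n0, n1, n2, n3, n4, n5, n6}.
n0 ∈ Sat(EG (AG EF fan ∨ EX fan)).

Holds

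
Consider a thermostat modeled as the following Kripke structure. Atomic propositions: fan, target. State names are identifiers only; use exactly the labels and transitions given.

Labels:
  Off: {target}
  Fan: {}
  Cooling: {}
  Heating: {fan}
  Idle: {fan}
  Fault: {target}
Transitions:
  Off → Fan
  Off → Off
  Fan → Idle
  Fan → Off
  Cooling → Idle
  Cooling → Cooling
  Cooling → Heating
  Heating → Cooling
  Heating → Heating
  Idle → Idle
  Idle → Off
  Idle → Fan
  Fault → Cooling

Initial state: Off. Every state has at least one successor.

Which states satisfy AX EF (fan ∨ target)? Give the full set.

{Off, Fan, Cooling, Heating, Idle, Fault}

States satisfying EF (fan ∨ target): {Off, Fan, Cooling, Heating, Idle, Fault}.
States satisfying AX EF (fan ∨ target): {Off, Fan, Cooling, Heating, Idle, Fault}.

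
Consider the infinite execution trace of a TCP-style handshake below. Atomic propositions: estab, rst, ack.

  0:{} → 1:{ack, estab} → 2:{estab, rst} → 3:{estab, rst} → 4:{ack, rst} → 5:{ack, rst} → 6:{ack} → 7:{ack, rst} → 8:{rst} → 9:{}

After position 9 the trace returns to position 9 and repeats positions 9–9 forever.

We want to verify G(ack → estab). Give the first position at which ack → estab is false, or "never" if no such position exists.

Check ack → estab at each position in order: 0 ✓, 1 ✓, 2 ✓, 3 ✓.
At position 4 the labels are {ack, rst}, so ack → estab is false there. This is the first violation.

4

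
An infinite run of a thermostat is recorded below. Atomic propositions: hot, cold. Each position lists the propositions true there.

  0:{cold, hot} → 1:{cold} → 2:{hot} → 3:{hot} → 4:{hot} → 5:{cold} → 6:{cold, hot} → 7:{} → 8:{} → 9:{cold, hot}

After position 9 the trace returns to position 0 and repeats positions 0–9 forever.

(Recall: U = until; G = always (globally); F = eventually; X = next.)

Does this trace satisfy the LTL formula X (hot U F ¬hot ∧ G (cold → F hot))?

Satisfied

The position after 0 is 1; hot U F ¬hot ∧ G (cold → F hot) is true there.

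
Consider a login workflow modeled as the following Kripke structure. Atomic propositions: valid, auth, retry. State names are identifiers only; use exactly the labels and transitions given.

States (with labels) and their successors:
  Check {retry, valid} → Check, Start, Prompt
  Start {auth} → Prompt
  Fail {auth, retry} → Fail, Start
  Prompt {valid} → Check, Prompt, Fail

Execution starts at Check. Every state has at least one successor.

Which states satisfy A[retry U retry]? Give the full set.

{Check, Fail}

States satisfying retry: {Check, Fail}.
States satisfying A[retry U retry]: {Check, Fail}.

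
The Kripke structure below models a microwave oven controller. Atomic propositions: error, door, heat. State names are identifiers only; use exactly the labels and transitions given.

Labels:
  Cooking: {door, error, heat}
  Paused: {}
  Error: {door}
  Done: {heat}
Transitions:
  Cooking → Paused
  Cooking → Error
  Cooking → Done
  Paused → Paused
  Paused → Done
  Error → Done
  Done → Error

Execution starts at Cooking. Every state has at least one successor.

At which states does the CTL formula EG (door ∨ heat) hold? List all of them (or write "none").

States satisfying door ∨ heat: {Cooking, Error, Done}.
States satisfying EG (door ∨ heat): {Cooking, Error, Done}.

{Cooking, Error, Done}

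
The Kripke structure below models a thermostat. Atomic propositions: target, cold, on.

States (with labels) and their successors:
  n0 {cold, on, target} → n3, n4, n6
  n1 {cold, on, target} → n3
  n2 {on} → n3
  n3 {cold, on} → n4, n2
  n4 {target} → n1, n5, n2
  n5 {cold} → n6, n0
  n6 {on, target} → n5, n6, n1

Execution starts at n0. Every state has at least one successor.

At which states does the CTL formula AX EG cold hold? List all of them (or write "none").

none

States satisfying EG cold: ∅.
States satisfying AX EG cold: ∅.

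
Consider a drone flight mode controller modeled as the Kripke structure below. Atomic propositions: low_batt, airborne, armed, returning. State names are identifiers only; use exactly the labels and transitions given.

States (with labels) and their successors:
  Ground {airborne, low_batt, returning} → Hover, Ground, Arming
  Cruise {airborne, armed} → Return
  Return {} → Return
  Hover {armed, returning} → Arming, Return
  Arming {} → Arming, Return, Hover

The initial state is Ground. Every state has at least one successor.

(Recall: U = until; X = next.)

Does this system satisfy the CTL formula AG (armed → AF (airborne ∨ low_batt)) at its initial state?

States satisfying armed → AF (airborne ∨ low_batt): {Ground, Cruise, Return, Arming}.
States satisfying AG (armed → AF (airborne ∨ low_batt)): {Cruise, Return}.
Hover is reachable from Ground and violates armed → AF (airborne ∨ low_batt), so AG fails at Ground.
Ground ∉ Sat(AG (armed → AF (airborne ∨ low_batt))).

Violated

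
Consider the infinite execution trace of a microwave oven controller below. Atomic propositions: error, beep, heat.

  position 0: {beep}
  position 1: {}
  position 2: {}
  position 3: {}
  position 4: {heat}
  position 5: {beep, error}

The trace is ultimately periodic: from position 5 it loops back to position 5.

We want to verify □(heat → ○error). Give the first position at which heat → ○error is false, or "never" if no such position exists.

heat → ○error holds at every position 0..5, and those are all the positions the trace ever visits, so the invariant □(heat → ○error) is never violated.

never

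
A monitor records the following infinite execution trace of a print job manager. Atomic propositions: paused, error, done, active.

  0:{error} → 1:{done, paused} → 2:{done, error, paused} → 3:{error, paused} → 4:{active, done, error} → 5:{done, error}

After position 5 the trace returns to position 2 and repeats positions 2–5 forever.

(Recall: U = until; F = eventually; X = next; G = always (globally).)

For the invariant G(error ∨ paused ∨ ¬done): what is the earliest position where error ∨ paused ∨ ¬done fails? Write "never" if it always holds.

error ∨ paused ∨ ¬done holds at every position 0..5, and those are all the positions the trace ever visits, so the invariant G(error ∨ paused ∨ ¬done) is never violated.

never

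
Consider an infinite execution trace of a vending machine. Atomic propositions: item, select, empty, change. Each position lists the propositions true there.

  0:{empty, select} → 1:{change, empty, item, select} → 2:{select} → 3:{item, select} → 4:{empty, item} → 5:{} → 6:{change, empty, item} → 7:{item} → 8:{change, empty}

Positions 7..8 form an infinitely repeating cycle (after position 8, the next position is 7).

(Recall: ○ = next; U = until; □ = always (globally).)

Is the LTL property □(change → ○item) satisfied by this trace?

Violated

change → ○item must hold at every position from 0 onward. It fails at position 1, so □(change → ○item) is false.
Positions where change holds: 1, 6, 8.
Check ○item at each: 1→fails, 6→ok, 8→ok.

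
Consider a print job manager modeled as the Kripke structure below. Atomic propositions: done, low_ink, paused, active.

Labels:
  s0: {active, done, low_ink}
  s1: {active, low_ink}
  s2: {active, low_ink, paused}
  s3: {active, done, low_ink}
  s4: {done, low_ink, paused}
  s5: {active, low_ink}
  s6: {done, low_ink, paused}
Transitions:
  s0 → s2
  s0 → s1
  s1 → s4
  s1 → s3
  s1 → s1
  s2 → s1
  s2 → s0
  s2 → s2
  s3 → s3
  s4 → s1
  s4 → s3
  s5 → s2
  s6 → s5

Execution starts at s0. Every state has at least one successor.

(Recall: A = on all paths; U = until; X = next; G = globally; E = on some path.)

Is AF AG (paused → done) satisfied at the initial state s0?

Violated

States satisfying AG (paused → done): {s1, s3, s4}.
States satisfying AF AG (paused → done): {s1, s3, s4}.
There is a path from s0 along which AG (paused → done) never holds.
s0 ∉ Sat(AF AG (paused → done)).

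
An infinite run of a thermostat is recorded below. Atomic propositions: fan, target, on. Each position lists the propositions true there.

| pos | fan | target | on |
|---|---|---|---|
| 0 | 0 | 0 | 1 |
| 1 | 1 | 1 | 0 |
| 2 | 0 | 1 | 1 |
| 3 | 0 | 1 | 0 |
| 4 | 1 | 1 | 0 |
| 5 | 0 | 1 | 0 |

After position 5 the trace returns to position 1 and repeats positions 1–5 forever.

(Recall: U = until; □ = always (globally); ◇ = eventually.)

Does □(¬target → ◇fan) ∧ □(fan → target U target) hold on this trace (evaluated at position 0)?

Satisfied

¬target → ◇fan holds at every position 0..5, and those are all positions ever visited, so □(¬target → ◇fan) holds.
Positions where ¬target holds: 0.
Check ◇fan at each: 0→ok.
fan → target U target holds at every position 0..5, and those are all positions ever visited, so □(fan → target U target) holds.
Positions where fan holds: 1, 4.
Check target U target at each: 1→ok, 4→ok.
At position 0: □(¬target → ◇fan) is true; □(fan → target U target) is true; so □(¬target → ◇fan) ∧ □(fan → target U target) is true.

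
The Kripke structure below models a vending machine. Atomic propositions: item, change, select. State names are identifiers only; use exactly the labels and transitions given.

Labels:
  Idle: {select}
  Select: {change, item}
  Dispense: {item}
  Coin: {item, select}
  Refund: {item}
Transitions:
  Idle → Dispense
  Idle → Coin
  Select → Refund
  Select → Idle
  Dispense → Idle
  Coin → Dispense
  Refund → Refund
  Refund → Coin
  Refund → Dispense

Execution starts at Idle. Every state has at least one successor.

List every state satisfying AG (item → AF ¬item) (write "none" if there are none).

{Idle, Dispense, Coin}

States satisfying item → AF ¬item: {Idle, Dispense, Coin}.
States satisfying AG (item → AF ¬item): {Idle, Dispense, Coin}.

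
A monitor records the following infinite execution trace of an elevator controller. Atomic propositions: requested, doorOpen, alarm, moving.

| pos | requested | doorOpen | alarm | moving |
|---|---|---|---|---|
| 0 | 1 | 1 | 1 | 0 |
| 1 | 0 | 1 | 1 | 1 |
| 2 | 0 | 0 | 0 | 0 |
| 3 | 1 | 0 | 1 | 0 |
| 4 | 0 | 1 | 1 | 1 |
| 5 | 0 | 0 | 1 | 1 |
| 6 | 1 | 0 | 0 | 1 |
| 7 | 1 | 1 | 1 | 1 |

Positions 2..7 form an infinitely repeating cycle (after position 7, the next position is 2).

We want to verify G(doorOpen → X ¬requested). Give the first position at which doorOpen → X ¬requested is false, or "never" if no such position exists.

never

doorOpen → X ¬requested holds at every position 0..7, and those are all the positions the trace ever visits, so the invariant G(doorOpen → X ¬requested) is never violated.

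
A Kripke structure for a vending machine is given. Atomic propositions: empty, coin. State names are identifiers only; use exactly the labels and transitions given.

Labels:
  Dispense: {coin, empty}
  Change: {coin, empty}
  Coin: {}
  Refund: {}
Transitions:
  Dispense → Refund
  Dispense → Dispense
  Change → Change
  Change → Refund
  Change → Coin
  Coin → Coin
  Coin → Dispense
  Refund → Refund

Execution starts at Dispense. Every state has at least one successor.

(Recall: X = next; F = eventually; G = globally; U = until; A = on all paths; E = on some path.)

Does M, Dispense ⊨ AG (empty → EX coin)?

Yes

States satisfying empty → EX coin: {Dispense, Change, Coin, Refund}.
States satisfying AG (empty → EX coin): {Dispense, Change, Coin, Refund}.
Every state reachable from Dispense satisfies empty → EX coin.
Dispense ∈ Sat(AG (empty → EX coin)).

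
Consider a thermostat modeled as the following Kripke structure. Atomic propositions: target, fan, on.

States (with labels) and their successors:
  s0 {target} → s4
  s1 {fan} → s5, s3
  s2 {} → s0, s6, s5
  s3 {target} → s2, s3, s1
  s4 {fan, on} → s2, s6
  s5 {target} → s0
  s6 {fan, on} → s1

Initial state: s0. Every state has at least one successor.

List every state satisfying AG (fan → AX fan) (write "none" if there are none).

States satisfying fan → AX fan: {s0, s2, s3, s5, s6}.
States satisfying AG (fan → AX fan): ∅.

none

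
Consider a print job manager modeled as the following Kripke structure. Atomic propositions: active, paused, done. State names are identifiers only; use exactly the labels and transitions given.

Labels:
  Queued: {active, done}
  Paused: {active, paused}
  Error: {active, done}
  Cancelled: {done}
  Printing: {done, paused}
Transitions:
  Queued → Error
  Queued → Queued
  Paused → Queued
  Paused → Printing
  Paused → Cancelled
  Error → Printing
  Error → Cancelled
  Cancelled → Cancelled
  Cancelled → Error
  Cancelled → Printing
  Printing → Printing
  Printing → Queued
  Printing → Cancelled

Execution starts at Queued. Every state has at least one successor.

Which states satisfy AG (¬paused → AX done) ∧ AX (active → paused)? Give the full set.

{Error}

States satisfying ¬paused → AX done: {Queued, Paused, Error, Cancelled, Printing}.
States satisfying AG (¬paused → AX done): {Queued, Paused, Error, Cancelled, Printing}.
States satisfying active → paused: {Paused, Cancelled, Printing}.
States satisfying AX (active → paused): {Error}.
States satisfying AG (¬paused → AX done) ∧ AX (active → paused): {Error}.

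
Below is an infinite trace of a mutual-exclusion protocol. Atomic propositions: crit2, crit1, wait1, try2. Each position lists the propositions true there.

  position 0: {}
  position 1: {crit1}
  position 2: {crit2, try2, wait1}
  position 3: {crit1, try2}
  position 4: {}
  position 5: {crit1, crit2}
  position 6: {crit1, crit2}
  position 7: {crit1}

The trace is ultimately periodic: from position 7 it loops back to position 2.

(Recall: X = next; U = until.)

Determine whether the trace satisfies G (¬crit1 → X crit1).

¬crit1 → X crit1 holds at every position 0..7, and those are all positions ever visited, so G (¬crit1 → X crit1) holds.
Positions where ¬crit1 holds: 0, 2, 4.
Check X crit1 at each: 0→ok, 2→ok, 4→ok.

Holds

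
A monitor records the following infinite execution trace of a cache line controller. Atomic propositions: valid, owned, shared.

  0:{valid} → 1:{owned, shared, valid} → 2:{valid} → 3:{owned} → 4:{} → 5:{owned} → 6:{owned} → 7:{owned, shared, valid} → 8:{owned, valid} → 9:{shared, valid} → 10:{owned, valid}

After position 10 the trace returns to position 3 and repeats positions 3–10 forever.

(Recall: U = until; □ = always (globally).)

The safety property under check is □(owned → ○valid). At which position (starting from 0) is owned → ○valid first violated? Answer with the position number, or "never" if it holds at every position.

Check owned → ○valid at each position in order: 0 ✓, 1 ✓, 2 ✓.
At position 3 the labels are {owned} and the next position 4 has {}, so owned → ○valid is false there. This is the first violation.

3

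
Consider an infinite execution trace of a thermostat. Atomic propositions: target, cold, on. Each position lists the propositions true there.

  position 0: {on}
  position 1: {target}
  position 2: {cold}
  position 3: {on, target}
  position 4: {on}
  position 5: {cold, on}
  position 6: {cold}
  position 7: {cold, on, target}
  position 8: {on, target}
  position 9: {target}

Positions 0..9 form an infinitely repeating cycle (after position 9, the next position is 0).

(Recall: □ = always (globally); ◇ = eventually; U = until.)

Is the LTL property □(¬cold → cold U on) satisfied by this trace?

Does not hold

¬cold → cold U on must hold at every position from 0 onward. It fails at position 1, so □(¬cold → cold U on) is false.
Positions where ¬cold holds: 0, 1, 3, 4, 8, 9.
Check cold U on at each: 0→ok, 1→fails, 3→ok, 4→ok, 8→ok, 9→fails.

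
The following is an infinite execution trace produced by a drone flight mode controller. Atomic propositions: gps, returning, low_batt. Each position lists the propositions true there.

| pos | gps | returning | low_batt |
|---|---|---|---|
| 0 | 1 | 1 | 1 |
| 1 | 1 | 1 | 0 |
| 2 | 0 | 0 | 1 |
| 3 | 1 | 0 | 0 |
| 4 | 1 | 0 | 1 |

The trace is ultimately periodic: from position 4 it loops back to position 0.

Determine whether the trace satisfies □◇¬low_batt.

Satisfied

◇¬low_batt holds at every position 0..4, and those are all positions ever visited, so □◇¬low_batt holds.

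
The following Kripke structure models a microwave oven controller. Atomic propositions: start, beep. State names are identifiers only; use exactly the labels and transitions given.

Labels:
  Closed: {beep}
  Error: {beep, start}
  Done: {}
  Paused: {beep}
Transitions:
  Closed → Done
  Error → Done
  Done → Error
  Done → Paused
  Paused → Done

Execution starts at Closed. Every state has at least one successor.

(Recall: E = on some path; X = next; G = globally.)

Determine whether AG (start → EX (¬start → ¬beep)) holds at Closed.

Satisfied

States satisfying start → EX (¬start → ¬beep): {Closed, Error, Done, Paused}.
States satisfying AG (start → EX (¬start → ¬beep)): {Closed, Error, Done, Paused}.
Every state reachable from Closed satisfies start → EX (¬start → ¬beep).
Closed ∈ Sat(AG (start → EX (¬start → ¬beep))).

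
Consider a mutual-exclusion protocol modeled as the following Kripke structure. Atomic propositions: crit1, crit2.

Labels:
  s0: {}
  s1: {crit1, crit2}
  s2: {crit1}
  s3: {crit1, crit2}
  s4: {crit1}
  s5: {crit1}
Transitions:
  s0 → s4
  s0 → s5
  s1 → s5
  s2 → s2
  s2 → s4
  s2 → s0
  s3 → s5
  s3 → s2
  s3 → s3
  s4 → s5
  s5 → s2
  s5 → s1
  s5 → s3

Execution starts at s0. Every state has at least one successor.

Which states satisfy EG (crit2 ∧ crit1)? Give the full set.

States satisfying crit2 ∧ crit1: {s1, s3}.
States satisfying EG (crit2 ∧ crit1): {s3}.

{s3}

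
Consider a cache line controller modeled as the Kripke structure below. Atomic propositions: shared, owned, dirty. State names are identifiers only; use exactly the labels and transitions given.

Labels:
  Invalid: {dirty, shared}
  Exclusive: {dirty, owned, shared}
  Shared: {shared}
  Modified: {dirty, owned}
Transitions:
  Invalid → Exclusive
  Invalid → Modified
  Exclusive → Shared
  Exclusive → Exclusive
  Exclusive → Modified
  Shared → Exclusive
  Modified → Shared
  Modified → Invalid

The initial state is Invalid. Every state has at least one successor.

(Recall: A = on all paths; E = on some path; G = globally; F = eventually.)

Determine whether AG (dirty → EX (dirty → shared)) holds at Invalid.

Holds

States satisfying dirty → EX (dirty → shared): {Invalid, Exclusive, Shared, Modified}.
States satisfying AG (dirty → EX (dirty → shared)): {Invalid, Exclusive, Shared, Modified}.
Every state reachable from Invalid satisfies dirty → EX (dirty → shared).
Invalid ∈ Sat(AG (dirty → EX (dirty → shared))).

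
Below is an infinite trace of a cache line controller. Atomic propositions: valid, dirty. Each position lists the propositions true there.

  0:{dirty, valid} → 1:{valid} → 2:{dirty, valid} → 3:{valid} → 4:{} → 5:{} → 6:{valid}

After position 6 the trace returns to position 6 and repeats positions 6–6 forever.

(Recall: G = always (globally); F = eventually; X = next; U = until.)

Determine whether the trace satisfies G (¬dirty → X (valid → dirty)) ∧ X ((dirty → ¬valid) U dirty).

Violated

¬dirty → X (valid → dirty) must hold at every position from 0 onward. It fails at position 5, so G (¬dirty → X (valid → dirty)) is false.
Positions where ¬dirty holds: 1, 3, 4, 5, 6.
Check X (valid → dirty) at each: 1→ok, 3→ok, 4→ok, 5→fails, 6→fails.
The position after 0 is 1; (dirty → ¬valid) U dirty is true there.
At position 0: G (¬dirty → X (valid → dirty)) is false; X ((dirty → ¬valid) U dirty) is true; so G (¬dirty → X (valid → dirty)) ∧ X ((dirty → ¬valid) U dirty) is false.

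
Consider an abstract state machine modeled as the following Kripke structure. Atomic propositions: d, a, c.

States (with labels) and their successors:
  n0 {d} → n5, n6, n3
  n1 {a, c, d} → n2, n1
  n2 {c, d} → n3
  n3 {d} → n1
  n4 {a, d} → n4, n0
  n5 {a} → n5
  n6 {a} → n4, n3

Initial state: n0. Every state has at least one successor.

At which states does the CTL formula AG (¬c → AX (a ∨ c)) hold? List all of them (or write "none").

{n1, n2, n3, n5}

States satisfying ¬c → AX (a ∨ c): {n1, n2, n3, n5}.
States satisfying AG (¬c → AX (a ∨ c)): {n1, n2, n3, n5}.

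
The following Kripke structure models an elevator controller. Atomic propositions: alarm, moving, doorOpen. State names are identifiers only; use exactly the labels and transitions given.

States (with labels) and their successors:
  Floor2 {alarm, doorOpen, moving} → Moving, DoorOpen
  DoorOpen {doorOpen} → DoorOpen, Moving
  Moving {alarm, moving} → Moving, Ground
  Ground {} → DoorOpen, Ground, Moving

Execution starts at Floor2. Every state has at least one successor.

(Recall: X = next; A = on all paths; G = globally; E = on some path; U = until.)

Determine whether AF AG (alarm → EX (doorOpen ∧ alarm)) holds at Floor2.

Violated

States satisfying AG (alarm → EX (doorOpen ∧ alarm)): ∅.
States satisfying AF AG (alarm → EX (doorOpen ∧ alarm)): ∅.
There is a path from Floor2 along which AG (alarm → EX (doorOpen ∧ alarm)) never holds.
Floor2 ∉ Sat(AF AG (alarm → EX (doorOpen ∧ alarm))).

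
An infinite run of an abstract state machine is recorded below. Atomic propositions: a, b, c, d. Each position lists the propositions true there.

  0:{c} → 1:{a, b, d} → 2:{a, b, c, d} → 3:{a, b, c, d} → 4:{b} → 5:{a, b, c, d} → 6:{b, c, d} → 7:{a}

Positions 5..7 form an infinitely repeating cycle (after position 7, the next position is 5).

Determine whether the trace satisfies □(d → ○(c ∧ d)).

d → ○(c ∧ d) must hold at every position from 0 onward. It fails at position 3, so □(d → ○(c ∧ d)) is false.
Positions where d holds: 1, 2, 3, 5, 6.
Check ○(c ∧ d) at each: 1→ok, 2→ok, 3→fails, 5→ok, 6→fails.

No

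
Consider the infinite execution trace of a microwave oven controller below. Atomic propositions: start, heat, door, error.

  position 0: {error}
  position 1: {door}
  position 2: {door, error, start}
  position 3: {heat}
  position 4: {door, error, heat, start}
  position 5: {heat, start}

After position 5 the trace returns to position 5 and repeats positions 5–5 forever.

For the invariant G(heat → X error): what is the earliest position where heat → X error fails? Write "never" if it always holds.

4

Check heat → X error at each position in order: 0 ✓, 1 ✓, 2 ✓, 3 ✓.
At position 4 the labels are {door, error, heat, start} and the next position 5 has {heat, start}, so heat → X error is false there. This is the first violation.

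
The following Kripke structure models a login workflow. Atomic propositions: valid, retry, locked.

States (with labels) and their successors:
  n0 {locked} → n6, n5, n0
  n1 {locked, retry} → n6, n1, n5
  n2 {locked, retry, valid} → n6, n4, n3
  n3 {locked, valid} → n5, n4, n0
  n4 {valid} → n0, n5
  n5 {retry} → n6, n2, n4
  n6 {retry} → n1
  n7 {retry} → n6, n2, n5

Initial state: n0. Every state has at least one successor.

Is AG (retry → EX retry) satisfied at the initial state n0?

Yes

States satisfying retry → EX retry: {n0, n1, n2, n3, n4, n5, n6, n7}.
States satisfying AG (retry → EX retry): {n0, n1, n2, n3, n4, n5, n6, n7}.
Every state reachable from n0 satisfies retry → EX retry.
n0 ∈ Sat(AG (retry → EX retry)).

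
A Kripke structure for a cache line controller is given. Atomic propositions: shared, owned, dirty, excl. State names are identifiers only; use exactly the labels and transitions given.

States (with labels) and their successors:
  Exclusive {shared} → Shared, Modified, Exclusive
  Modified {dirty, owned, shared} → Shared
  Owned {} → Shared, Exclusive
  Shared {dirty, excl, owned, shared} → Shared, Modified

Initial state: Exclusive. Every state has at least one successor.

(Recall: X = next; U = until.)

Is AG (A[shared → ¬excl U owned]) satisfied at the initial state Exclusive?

No

States satisfying A[shared → ¬excl U owned]: {Modified, Shared}.
States satisfying AG (A[shared → ¬excl U owned]): {Modified, Shared}.
Exclusive is reachable from Exclusive and violates A[shared → ¬excl U owned], so AG fails at Exclusive.
Exclusive ∉ Sat(AG (A[shared → ¬excl U owned])).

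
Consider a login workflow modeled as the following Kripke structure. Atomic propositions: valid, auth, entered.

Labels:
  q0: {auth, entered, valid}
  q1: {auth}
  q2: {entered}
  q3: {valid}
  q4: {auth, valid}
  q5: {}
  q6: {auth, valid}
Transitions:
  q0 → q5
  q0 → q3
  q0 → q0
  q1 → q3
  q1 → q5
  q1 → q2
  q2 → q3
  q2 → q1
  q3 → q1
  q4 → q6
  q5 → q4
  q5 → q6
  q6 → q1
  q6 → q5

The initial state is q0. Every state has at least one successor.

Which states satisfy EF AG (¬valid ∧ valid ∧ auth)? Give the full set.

none

States satisfying AG (¬valid ∧ valid ∧ auth): ∅.
States satisfying EF AG (¬valid ∧ valid ∧ auth): ∅.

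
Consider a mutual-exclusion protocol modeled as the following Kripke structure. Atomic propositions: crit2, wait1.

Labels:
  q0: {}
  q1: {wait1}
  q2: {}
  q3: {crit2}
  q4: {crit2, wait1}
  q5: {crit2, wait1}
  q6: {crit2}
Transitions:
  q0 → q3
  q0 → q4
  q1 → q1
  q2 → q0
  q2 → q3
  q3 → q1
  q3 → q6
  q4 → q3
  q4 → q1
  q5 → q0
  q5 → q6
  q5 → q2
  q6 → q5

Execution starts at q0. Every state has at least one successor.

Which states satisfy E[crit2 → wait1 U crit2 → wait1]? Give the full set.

{q0, q1, q2, q4, q5}

States satisfying crit2 → wait1: {q0, q1, q2, q4, q5}.
States satisfying E[crit2 → wait1 U crit2 → wait1]: {q0, q1, q2, q4, q5}.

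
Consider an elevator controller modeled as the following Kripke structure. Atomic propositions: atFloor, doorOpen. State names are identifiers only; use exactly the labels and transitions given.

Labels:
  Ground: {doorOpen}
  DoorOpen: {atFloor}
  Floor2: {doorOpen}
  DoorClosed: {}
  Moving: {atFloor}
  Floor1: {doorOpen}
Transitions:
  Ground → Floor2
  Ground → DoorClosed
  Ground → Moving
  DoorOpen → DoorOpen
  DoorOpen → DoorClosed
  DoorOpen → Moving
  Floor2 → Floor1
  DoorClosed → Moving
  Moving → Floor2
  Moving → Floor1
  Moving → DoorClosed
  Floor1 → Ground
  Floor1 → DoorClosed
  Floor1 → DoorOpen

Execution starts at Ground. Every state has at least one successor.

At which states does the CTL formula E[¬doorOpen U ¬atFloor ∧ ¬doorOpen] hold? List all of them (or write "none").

States satisfying ¬doorOpen: {DoorOpen, DoorClosed, Moving}.
States satisfying ¬atFloor ∧ ¬doorOpen: {DoorClosed}.
States satisfying E[¬doorOpen U ¬atFloor ∧ ¬doorOpen]: {DoorOpen, DoorClosed, Moving}.

{DoorOpen, DoorClosed, Moving}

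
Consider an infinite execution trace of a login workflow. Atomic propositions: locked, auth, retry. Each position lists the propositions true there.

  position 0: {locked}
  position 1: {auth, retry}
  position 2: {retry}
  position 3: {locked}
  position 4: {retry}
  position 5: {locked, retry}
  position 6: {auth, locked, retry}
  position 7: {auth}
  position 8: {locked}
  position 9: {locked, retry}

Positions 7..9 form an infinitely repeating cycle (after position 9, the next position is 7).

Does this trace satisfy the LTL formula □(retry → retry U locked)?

retry → retry U locked holds at every position 0..9, and those are all positions ever visited, so □(retry → retry U locked) holds.
Positions where retry holds: 1, 2, 4, 5, 6, 9.
Check retry U locked at each: 1→ok, 2→ok, 4→ok, 5→ok, 6→ok, 9→ok.

Satisfied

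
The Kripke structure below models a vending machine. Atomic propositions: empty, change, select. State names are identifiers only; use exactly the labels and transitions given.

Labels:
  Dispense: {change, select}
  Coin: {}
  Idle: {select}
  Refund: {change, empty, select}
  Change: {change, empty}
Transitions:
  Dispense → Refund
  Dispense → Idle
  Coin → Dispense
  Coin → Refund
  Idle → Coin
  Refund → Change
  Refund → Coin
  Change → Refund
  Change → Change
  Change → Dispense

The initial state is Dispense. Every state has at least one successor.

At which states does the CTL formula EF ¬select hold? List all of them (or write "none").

{Dispense, Coin, Idle, Refund, Change}

States satisfying ¬select: {Coin, Change}.
States satisfying EF ¬select: {Dispense, Coin, Idle, Refund, Change}.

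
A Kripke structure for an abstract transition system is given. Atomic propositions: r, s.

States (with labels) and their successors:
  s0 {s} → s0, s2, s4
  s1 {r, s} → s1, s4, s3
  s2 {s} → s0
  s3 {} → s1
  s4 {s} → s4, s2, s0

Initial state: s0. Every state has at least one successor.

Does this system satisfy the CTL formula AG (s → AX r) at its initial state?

States satisfying s → AX r: {s3}.
States satisfying AG (s → AX r): ∅.
s0 is reachable from s0 and violates s → AX r, so AG fails at s0.
s0 ∉ Sat(AG (s → AX r)).

No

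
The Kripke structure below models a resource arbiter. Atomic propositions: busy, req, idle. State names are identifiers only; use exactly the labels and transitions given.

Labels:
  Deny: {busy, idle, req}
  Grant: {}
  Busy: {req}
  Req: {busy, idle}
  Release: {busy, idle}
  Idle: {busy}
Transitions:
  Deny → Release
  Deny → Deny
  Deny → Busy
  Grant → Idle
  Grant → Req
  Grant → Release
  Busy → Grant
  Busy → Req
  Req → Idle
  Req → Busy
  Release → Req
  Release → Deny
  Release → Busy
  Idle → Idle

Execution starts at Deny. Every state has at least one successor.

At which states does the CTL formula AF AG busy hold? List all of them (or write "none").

{Idle}

States satisfying AG busy: {Idle}.
States satisfying AF AG busy: {Idle}.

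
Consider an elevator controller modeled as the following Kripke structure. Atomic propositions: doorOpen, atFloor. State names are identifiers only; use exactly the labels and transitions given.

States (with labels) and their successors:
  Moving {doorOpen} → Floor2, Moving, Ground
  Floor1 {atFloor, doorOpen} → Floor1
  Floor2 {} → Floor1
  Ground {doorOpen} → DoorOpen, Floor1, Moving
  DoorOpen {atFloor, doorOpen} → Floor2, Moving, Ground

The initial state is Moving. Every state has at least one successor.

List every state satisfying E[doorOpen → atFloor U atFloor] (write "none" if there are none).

{Floor1, Floor2, DoorOpen}

States satisfying doorOpen → atFloor: {Floor1, Floor2, DoorOpen}.
States satisfying atFloor: {Floor1, DoorOpen}.
States satisfying E[doorOpen → atFloor U atFloor]: {Floor1, Floor2, DoorOpen}.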